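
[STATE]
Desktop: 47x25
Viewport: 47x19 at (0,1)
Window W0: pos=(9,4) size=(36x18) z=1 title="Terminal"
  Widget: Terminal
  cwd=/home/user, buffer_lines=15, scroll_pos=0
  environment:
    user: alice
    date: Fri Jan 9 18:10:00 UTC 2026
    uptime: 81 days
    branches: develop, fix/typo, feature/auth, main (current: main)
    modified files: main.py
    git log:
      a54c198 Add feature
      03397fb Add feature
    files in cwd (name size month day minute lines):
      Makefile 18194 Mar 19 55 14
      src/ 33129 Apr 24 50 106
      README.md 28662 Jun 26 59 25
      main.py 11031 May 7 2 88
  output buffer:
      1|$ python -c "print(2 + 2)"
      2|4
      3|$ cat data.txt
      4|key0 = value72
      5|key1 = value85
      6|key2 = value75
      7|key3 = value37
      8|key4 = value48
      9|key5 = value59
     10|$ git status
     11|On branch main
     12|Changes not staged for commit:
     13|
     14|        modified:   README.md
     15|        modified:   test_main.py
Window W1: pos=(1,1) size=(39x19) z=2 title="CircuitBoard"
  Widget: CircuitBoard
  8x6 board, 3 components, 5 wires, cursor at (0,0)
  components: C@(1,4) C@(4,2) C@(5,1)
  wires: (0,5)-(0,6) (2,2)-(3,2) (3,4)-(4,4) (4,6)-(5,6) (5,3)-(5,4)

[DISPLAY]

 ┏━━━━━━━━━━━━━━━━━━━━━━━━━━━━━━━━━━━━━┓       
 ┃ CircuitBoard                        ┃       
 ┠─────────────────────────────────────┨       
 ┃   0 1 2 3 4 5 6 7                   ┃━━━━┓  
 ┃0  [.]                  · ─ ·        ┃    ┃  
 ┃                                     ┃────┨  
 ┃1                   C                ┃    ┃  
 ┃                                     ┃    ┃  
 ┃2           ·                        ┃    ┃  
 ┃            │                        ┃    ┃  
 ┃3           ·       ·                ┃    ┃  
 ┃                    │                ┃    ┃  
 ┃4           C       ·       ·        ┃    ┃  
 ┃                            │        ┃    ┃  
 ┃5       C       · ─ ·       ·        ┃    ┃  
 ┃Cursor: (0,0)                        ┃    ┃  
 ┃                                     ┃    ┃  
 ┃                                     ┃    ┃  
 ┗━━━━━━━━━━━━━━━━━━━━━━━━━━━━━━━━━━━━━┛    ┃  


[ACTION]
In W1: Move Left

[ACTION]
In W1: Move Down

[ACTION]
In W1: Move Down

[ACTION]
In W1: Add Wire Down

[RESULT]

 ┏━━━━━━━━━━━━━━━━━━━━━━━━━━━━━━━━━━━━━┓       
 ┃ CircuitBoard                        ┃       
 ┠─────────────────────────────────────┨       
 ┃   0 1 2 3 4 5 6 7                   ┃━━━━┓  
 ┃0                       · ─ ·        ┃    ┃  
 ┃                                     ┃────┨  
 ┃1                   C                ┃    ┃  
 ┃                                     ┃    ┃  
 ┃2  [.]      ·                        ┃    ┃  
 ┃    │       │                        ┃    ┃  
 ┃3   ·       ·       ·                ┃    ┃  
 ┃                    │                ┃    ┃  
 ┃4           C       ·       ·        ┃    ┃  
 ┃                            │        ┃    ┃  
 ┃5       C       · ─ ·       ·        ┃    ┃  
 ┃Cursor: (2,0)                        ┃    ┃  
 ┃                                     ┃    ┃  
 ┃                                     ┃    ┃  
 ┗━━━━━━━━━━━━━━━━━━━━━━━━━━━━━━━━━━━━━┛    ┃  


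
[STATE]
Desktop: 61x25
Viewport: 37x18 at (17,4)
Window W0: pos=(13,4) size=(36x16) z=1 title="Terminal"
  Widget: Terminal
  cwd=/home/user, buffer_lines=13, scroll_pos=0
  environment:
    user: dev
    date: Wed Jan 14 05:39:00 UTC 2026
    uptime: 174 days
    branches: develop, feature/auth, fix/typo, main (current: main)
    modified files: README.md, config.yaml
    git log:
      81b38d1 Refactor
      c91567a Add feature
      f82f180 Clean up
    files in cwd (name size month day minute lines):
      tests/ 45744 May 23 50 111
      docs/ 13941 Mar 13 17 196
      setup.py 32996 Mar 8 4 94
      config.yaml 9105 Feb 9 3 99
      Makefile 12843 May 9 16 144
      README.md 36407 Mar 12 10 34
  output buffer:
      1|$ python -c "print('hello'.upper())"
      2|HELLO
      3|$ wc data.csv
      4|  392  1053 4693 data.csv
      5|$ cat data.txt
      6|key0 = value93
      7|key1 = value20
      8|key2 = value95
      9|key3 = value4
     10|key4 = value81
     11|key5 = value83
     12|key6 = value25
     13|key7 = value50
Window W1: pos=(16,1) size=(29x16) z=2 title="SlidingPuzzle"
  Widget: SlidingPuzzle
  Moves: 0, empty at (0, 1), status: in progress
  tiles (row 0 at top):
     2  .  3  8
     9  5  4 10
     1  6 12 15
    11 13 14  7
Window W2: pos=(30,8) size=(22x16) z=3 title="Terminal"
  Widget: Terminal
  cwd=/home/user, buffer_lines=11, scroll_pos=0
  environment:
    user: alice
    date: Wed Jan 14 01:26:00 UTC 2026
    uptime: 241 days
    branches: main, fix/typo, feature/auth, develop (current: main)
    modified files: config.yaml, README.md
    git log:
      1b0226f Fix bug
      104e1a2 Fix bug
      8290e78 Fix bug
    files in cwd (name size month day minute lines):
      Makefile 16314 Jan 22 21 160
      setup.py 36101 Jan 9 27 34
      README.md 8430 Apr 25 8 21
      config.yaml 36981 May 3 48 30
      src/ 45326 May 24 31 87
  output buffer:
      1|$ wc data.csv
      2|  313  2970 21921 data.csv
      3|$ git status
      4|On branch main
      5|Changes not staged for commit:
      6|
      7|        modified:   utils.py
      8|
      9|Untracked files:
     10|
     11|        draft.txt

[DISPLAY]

┌────┬────┬────┬────┐      ┃━━━┓     
│  2 │    │  3 │  8 │      ┃   ┃     
├────┼────┼────┼────┤      ┃───┨     
│  9 │  5 │  4 │ 10 │      ┃r()┃     
├────┼────┼──┏━━━━━━━━━━━━━━━━━━━━┓  
│  1 │  6 │ 1┃ Terminal           ┃  
├────┼────┼──┠────────────────────┨  
│ 11 │ 13 │ 1┃$ wc data.csv       ┃  
└────┴────┴──┃  313  2970 21921 da┃  
Moves: 0     ┃$ git status        ┃  
             ┃On branch main      ┃  
             ┃Changes not staged f┃  
━━━━━━━━━━━━━┃                    ┃  
5 = value83  ┃        modified:   ┃  
6 = value25  ┃                    ┃  
━━━━━━━━━━━━━┃Untracked files:    ┃  
             ┃                    ┃  
             ┃        draft.txt   ┃  


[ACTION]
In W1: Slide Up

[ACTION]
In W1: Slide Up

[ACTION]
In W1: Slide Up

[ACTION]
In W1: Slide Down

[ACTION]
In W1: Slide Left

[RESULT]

┌────┬────┬────┬────┐      ┃━━━┓     
│  2 │  5 │  3 │  8 │      ┃   ┃     
├────┼────┼────┼────┤      ┃───┨     
│  9 │  6 │  4 │ 10 │      ┃r()┃     
├────┼────┼──┏━━━━━━━━━━━━━━━━━━━━┓  
│  1 │ 12 │  ┃ Terminal           ┃  
├────┼────┼──┠────────────────────┨  
│ 11 │ 13 │ 1┃$ wc data.csv       ┃  
└────┴────┴──┃  313  2970 21921 da┃  
Moves: 5     ┃$ git status        ┃  
             ┃On branch main      ┃  
             ┃Changes not staged f┃  
━━━━━━━━━━━━━┃                    ┃  
5 = value83  ┃        modified:   ┃  
6 = value25  ┃                    ┃  
━━━━━━━━━━━━━┃Untracked files:    ┃  
             ┃                    ┃  
             ┃        draft.txt   ┃  


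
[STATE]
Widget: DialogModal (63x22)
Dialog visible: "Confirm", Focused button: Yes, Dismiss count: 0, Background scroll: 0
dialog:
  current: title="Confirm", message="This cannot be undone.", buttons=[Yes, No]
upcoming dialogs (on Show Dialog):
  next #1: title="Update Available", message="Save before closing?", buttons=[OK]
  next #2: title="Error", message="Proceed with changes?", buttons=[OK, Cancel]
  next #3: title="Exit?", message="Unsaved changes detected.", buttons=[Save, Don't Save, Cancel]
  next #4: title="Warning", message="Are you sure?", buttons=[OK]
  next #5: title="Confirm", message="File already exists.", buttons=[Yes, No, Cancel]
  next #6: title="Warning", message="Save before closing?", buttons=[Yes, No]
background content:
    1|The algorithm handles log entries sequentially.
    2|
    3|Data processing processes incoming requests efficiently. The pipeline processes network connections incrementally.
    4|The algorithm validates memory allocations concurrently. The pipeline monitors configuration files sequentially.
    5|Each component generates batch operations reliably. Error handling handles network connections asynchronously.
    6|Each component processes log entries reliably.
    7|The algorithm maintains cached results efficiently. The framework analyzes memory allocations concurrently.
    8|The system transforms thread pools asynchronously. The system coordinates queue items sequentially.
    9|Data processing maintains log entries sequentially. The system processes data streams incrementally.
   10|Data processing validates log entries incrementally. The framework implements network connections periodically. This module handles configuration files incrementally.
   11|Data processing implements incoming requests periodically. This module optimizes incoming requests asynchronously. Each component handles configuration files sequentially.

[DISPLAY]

The algorithm handles log entries sequentially.                
                                                               
Data processing processes incoming requests efficiently. The pi
The algorithm validates memory allocations concurrently. The pi
Each component generates batch operations reliably. Error handl
Each component processes log entries reliably.                 
The algorithm maintains cached results efficiently. The framewo
The system transforms thread pools asynchronously. The system c
Data processing ma┌────────────────────────┐tially. The system 
Data processing va│        Confirm         │entally. The framew
Data processing im│ This cannot be undone. │ periodically. This
                  │       [Yes]  No        │                   
                  └────────────────────────┘                   
                                                               
                                                               
                                                               
                                                               
                                                               
                                                               
                                                               
                                                               
                                                               


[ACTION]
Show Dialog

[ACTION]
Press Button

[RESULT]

The algorithm handles log entries sequentially.                
                                                               
Data processing processes incoming requests efficiently. The pi
The algorithm validates memory allocations concurrently. The pi
Each component generates batch operations reliably. Error handl
Each component processes log entries reliably.                 
The algorithm maintains cached results efficiently. The framewo
The system transforms thread pools asynchronously. The system c
Data processing maintains log entries sequentially. The system 
Data processing validates log entries incrementally. The framew
Data processing implements incoming requests periodically. This
                                                               
                                                               
                                                               
                                                               
                                                               
                                                               
                                                               
                                                               
                                                               
                                                               
                                                               


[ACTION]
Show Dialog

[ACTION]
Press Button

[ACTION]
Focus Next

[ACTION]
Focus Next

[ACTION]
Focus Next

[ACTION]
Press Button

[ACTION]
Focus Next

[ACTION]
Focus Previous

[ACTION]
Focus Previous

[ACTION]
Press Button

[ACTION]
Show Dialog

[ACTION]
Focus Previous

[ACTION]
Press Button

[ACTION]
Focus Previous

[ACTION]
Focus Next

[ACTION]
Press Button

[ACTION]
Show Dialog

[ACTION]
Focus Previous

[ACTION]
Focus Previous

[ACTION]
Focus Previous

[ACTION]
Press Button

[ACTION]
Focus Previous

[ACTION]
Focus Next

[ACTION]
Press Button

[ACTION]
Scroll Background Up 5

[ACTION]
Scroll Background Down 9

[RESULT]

Data processing validates log entries incrementally. The framew
Data processing implements incoming requests periodically. This
                                                               
                                                               
                                                               
                                                               
                                                               
                                                               
                                                               
                                                               
                                                               
                                                               
                                                               
                                                               
                                                               
                                                               
                                                               
                                                               
                                                               
                                                               
                                                               
                                                               


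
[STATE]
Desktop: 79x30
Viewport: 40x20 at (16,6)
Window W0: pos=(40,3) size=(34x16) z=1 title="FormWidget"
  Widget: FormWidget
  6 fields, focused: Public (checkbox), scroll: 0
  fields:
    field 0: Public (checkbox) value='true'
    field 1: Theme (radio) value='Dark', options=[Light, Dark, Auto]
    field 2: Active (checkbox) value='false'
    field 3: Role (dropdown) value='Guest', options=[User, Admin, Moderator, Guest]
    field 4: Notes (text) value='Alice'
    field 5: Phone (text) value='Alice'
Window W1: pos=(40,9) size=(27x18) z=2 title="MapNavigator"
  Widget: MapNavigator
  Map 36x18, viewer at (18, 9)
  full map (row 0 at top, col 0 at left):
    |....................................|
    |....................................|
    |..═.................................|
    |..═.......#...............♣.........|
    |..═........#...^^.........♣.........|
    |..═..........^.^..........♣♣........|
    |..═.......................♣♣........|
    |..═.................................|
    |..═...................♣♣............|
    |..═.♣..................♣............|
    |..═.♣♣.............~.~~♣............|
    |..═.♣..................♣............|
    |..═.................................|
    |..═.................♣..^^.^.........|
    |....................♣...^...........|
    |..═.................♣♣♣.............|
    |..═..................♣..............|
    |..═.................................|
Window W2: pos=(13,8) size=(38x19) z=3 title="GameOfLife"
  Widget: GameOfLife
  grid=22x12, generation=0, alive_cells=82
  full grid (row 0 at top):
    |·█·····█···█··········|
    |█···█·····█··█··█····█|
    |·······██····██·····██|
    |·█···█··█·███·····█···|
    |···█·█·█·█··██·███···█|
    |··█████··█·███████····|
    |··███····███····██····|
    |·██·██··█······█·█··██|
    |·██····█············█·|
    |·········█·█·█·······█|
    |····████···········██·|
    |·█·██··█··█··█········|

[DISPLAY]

                        ┃> Public:     [
                        ┃  Theme:      (
━━━━━━━━━━━━━━━━━━━━━━━━━━━━━━━━━━┓    [
ameOfLife                         ┃━━━━━
──────────────────────────────────┨tor  
n: 0                              ┃─────
·····█···█··········              ┃.....
··█·····█··█··█····█              ┃.....
·····██····██·····██              ┃^....
···█··█·███·····█···              ┃.....
·█·█·█·█··██·███···█              ┃.....
█████··█·███████····              ┃.....
███····███····██····              ┃.....
█·██··█······█·█··██              ┃..@..
█····█············█·              ┃...~.
·······█·█·█·······█              ┃.....
··████···········██·              ┃.....
·██··█··█··█········              ┃....♣
                                  ┃....♣
                                  ┃....♣


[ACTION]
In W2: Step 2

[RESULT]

                        ┃> Public:     [
                        ┃  Theme:      (
━━━━━━━━━━━━━━━━━━━━━━━━━━━━━━━━━━┓    [
ameOfLife                         ┃━━━━━
──────────────────────────────────┨tor  
n: 2                              ┃─────
···········█········              ┃.....
·····███··█·█·····██              ┃.....
·····██·█·····█··█··              ┃^....
·····█··██··████·███              ┃.....
······██······█·██··              ┃.....
····█··█·······███··              ┃.....
····█··········███··              ┃.....
████····█········███              ┃..@..
██·██············█··              ┃...~.
···█·············█·█              ┃.....
·█·····█··········█·              ┃.....
·█···██·············              ┃....♣
                                  ┃....♣
                                  ┃....♣


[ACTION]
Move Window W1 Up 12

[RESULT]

                        ┃.......^.^.....
                        ┃...............
━━━━━━━━━━━━━━━━━━━━━━━━━━━━━━━━━━┓.....
ameOfLife                         ┃.....
──────────────────────────────────┨..@..
n: 2                              ┃...~.
···········█········              ┃.....
·····███··█·█·····██              ┃.....
·····██·█·····█··█··              ┃....♣
·····█··██··████·███              ┃....♣
······██······█·██··              ┃....♣
····█··█·······███··              ┃━━━━━
····█··········███··              ┃━━━━━
████····█········███              ┃     
██·██············█··              ┃     
···█·············█·█              ┃     
·█·····█··········█·              ┃     
·█···██·············              ┃     
                                  ┃     
                                  ┃     


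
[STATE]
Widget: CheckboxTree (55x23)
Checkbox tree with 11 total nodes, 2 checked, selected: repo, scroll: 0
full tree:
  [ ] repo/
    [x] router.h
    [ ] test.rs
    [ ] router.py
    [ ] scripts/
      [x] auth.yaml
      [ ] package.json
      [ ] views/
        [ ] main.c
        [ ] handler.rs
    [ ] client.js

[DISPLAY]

>[-] repo/                                             
   [x] router.h                                        
   [ ] test.rs                                         
   [ ] router.py                                       
   [-] scripts/                                        
     [x] auth.yaml                                     
     [ ] package.json                                  
     [ ] views/                                        
       [ ] main.c                                      
       [ ] handler.rs                                  
   [ ] client.js                                       
                                                       
                                                       
                                                       
                                                       
                                                       
                                                       
                                                       
                                                       
                                                       
                                                       
                                                       
                                                       


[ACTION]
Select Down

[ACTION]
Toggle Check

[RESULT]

 [-] repo/                                             
>  [ ] router.h                                        
   [ ] test.rs                                         
   [ ] router.py                                       
   [-] scripts/                                        
     [x] auth.yaml                                     
     [ ] package.json                                  
     [ ] views/                                        
       [ ] main.c                                      
       [ ] handler.rs                                  
   [ ] client.js                                       
                                                       
                                                       
                                                       
                                                       
                                                       
                                                       
                                                       
                                                       
                                                       
                                                       
                                                       
                                                       


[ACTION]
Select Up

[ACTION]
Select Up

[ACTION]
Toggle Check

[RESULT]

>[x] repo/                                             
   [x] router.h                                        
   [x] test.rs                                         
   [x] router.py                                       
   [x] scripts/                                        
     [x] auth.yaml                                     
     [x] package.json                                  
     [x] views/                                        
       [x] main.c                                      
       [x] handler.rs                                  
   [x] client.js                                       
                                                       
                                                       
                                                       
                                                       
                                                       
                                                       
                                                       
                                                       
                                                       
                                                       
                                                       
                                                       


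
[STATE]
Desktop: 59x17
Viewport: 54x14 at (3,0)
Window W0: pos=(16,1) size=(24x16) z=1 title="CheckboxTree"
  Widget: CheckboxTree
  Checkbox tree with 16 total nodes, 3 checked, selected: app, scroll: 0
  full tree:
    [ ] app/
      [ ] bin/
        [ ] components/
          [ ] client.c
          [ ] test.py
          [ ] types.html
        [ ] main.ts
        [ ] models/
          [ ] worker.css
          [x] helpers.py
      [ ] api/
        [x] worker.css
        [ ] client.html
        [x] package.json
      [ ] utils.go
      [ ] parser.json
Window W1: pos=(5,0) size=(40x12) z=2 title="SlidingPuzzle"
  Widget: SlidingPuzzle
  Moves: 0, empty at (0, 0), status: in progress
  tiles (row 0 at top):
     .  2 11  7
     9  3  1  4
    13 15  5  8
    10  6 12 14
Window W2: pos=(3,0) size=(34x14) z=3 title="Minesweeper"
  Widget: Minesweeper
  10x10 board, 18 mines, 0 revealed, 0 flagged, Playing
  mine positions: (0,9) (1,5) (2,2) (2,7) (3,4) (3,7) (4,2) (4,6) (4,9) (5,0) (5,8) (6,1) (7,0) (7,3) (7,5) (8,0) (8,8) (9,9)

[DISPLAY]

┏━━━━━━━━━━━━━━━━━━━━━━━━━━━━━━━━┓━━━━━━━┓            
┃ Minesweeper                    ┃       ┃            
┠────────────────────────────────┨───────┨            
┃■■■■■■■■■■                      ┃       ┃            
┃■■■■■■■■■■                      ┃       ┃            
┃■■■■■■■■■■                      ┃       ┃            
┃■■■■■■■■■■                      ┃       ┃            
┃■■■■■■■■■■                      ┃       ┃            
┃■■■■■■■■■■                      ┃       ┃            
┃■■■■■■■■■■                      ┃       ┃            
┃■■■■■■■■■■                      ┃       ┃            
┃■■■■■■■■■■                      ┃━━━━━━━┛            
┃■■■■■■■■■■                      ┃s ┃                 
┗━━━━━━━━━━━━━━━━━━━━━━━━━━━━━━━━┛y ┃                 


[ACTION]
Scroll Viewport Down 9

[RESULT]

┃■■■■■■■■■■                      ┃       ┃            
┃■■■■■■■■■■                      ┃       ┃            
┃■■■■■■■■■■                      ┃       ┃            
┃■■■■■■■■■■                      ┃       ┃            
┃■■■■■■■■■■                      ┃       ┃            
┃■■■■■■■■■■                      ┃       ┃            
┃■■■■■■■■■■                      ┃       ┃            
┃■■■■■■■■■■                      ┃       ┃            
┃■■■■■■■■■■                      ┃━━━━━━━┛            
┃■■■■■■■■■■                      ┃s ┃                 
┗━━━━━━━━━━━━━━━━━━━━━━━━━━━━━━━━┛y ┃                 
             ┃   [-] api/           ┃                 
             ┃     [x] worker.css   ┃                 
             ┗━━━━━━━━━━━━━━━━━━━━━━┛                 


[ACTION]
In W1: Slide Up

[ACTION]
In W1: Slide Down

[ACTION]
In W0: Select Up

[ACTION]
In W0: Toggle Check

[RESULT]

┃■■■■■■■■■■                      ┃       ┃            
┃■■■■■■■■■■                      ┃       ┃            
┃■■■■■■■■■■                      ┃       ┃            
┃■■■■■■■■■■                      ┃       ┃            
┃■■■■■■■■■■                      ┃       ┃            
┃■■■■■■■■■■                      ┃       ┃            
┃■■■■■■■■■■                      ┃       ┃            
┃■■■■■■■■■■                      ┃       ┃            
┃■■■■■■■■■■                      ┃━━━━━━━┛            
┃■■■■■■■■■■                      ┃s ┃                 
┗━━━━━━━━━━━━━━━━━━━━━━━━━━━━━━━━┛y ┃                 
             ┃   [x] api/           ┃                 
             ┃     [x] worker.css   ┃                 
             ┗━━━━━━━━━━━━━━━━━━━━━━┛                 


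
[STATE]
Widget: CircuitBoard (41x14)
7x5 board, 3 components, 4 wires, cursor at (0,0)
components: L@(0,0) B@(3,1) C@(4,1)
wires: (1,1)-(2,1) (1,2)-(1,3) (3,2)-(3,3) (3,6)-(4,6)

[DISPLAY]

   0 1 2 3 4 5 6                         
0  [L]                                   
                                         
1       ·   · ─ ·                        
        │                                
2       ·                                
                                         
3       B   · ─ ·           ·            
                            │            
4       C                   ·            
Cursor: (0,0)                            
                                         
                                         
                                         


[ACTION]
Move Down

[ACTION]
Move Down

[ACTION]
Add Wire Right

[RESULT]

   0 1 2 3 4 5 6                         
0   L                                    
                                         
1       ·   · ─ ·                        
        │                                
2  [.]─ ·                                
                                         
3       B   · ─ ·           ·            
                            │            
4       C                   ·            
Cursor: (2,0)                            
                                         
                                         
                                         


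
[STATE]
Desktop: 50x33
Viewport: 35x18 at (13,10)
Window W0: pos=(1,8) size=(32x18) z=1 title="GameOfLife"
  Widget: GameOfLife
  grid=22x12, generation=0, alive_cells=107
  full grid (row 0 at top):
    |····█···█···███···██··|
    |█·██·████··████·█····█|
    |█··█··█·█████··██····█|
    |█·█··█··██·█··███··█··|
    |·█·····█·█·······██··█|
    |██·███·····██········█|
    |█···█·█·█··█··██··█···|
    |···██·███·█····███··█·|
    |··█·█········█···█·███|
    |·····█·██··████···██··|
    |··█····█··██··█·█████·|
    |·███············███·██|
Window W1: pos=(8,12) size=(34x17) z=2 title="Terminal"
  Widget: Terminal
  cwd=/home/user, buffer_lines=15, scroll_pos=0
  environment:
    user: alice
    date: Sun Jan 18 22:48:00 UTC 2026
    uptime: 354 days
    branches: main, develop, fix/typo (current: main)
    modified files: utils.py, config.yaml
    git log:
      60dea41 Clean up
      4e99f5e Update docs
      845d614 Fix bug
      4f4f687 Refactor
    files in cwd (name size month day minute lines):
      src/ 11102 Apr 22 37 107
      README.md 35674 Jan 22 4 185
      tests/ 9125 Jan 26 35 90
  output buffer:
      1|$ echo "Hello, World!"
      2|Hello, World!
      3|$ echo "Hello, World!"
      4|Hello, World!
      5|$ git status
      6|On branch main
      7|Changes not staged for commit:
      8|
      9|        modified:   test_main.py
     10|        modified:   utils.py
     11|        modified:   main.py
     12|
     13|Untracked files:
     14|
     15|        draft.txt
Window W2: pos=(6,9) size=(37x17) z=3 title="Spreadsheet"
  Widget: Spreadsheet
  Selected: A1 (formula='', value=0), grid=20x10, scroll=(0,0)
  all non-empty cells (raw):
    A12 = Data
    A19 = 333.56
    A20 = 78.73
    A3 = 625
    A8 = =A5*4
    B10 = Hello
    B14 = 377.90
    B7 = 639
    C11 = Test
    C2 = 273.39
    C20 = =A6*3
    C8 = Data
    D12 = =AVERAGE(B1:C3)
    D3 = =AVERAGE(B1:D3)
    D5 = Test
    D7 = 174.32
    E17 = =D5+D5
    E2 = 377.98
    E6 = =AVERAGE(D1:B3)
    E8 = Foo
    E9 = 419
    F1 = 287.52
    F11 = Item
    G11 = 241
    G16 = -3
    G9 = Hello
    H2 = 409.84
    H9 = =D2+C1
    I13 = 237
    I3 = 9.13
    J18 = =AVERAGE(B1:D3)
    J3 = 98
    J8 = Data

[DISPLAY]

dsheet                       ┃     
─────────────────────────────┨     
                             ┃     
 A       B       C       D   ┃     
-----------------------------┃     
   [0]       0       0       ┃     
     0       0  273.39       ┃     
   625       0       0#CIRC! ┃     
     0       0       0       ┃     
     0       0       0Test   ┃     
     0       0       0       ┃     
     0     639       0  174.3┃     
     0       0Data           ┃     
     0       0       0       ┃     
     0Hello          0       ┃     
━━━━━━━━━━━━━━━━━━━━━━━━━━━━━┛     
                            ┃      
acked files:                ┃      


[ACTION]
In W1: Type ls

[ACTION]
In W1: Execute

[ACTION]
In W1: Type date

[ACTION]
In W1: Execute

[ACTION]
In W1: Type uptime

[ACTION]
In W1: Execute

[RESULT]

dsheet                       ┃     
─────────────────────────────┨     
                             ┃     
 A       B       C       D   ┃     
-----------------------------┃     
   [0]       0       0       ┃     
     0       0  273.39       ┃     
   625       0       0#CIRC! ┃     
     0       0       0       ┃     
     0       0       0Test   ┃     
     0       0       0       ┃     
     0     639       0  174.3┃     
     0       0Data           ┃     
     0       0       0       ┃     
     0Hello          0       ┃     
━━━━━━━━━━━━━━━━━━━━━━━━━━━━━┛     
00  up 354 days             ┃      
                            ┃      


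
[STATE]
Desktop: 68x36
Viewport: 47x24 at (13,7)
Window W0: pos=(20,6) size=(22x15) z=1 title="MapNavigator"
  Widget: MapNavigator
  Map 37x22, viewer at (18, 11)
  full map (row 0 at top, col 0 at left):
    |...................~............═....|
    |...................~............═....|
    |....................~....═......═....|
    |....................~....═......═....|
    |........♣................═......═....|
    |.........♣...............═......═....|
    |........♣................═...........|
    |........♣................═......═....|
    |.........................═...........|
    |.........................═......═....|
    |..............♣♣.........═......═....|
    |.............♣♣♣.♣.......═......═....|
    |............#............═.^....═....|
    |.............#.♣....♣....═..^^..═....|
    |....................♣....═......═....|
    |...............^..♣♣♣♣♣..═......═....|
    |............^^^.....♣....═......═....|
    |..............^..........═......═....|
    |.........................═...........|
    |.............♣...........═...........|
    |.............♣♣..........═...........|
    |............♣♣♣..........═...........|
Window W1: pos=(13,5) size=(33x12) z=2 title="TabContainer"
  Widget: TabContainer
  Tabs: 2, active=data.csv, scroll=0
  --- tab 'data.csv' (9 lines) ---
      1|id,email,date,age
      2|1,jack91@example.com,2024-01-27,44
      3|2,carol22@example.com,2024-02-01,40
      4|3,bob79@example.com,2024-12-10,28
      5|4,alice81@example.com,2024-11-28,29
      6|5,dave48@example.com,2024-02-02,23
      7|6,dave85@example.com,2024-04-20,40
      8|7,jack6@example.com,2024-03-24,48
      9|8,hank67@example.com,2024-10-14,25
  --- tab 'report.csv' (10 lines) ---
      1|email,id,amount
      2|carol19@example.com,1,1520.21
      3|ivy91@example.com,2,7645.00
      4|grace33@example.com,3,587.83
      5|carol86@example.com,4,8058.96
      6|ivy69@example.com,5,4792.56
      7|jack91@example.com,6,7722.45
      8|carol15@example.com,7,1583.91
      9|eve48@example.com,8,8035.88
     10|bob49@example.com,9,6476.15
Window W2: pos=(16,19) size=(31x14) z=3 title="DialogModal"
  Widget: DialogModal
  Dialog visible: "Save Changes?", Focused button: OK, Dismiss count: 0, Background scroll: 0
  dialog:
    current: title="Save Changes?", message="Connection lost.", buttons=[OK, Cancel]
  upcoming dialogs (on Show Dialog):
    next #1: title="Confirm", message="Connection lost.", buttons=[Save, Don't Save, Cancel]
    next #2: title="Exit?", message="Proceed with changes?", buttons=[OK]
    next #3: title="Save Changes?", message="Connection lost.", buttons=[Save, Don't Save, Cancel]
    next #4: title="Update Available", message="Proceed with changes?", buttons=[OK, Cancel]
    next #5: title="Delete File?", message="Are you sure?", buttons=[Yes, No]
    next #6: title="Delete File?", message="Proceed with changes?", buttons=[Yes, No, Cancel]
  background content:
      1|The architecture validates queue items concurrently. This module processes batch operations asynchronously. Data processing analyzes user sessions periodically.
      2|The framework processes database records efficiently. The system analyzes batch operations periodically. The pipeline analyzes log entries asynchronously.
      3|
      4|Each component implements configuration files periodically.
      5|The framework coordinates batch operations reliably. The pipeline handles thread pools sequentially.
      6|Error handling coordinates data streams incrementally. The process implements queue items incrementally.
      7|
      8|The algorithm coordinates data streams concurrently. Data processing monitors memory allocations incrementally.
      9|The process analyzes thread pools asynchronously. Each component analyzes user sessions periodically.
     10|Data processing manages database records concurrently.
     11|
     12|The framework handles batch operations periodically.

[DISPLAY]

┠───────────────────────────────┨              
┃[data.csv]│ report.csv         ┃              
┃───────────────────────────────┃              
┃id,email,date,age              ┃              
┃1,jack91@example.com,2024-01-27┃              
┃2,carol22@example.com,2024-02-0┃              
┃3,bob79@example.com,2024-12-10,┃              
┃4,alice81@example.com,2024-11-2┃              
┃5,dave48@example.com,2024-02-02┃              
┗━━━━━━━━━━━━━━━━━━━━━━━━━━━━━━━┛              
       ┃............♣....═..┃                  
       ┃.......^..♣♣♣♣♣..═..┃                  
   ┏━━━━━━━━━━━━━━━━━━━━━━━━━━━━━┓             
   ┃ DialogModal                 ┃             
   ┠─────────────────────────────┨             
   ┃The architecture validates qu┃             
   ┃The framework processes datab┃             
   ┃    ┌──────────────────┐     ┃             
   ┃Each│  Save Changes?   │s con┃             
   ┃The │ Connection lost. │s bat┃             
   ┃Erro│  [OK]  Cancel    │es da┃             
   ┃    └──────────────────┘     ┃             
   ┃The algorithm coordinates dat┃             
   ┃The process analyzes thread p┃             


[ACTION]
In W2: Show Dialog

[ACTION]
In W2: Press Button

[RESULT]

┠───────────────────────────────┨              
┃[data.csv]│ report.csv         ┃              
┃───────────────────────────────┃              
┃id,email,date,age              ┃              
┃1,jack91@example.com,2024-01-27┃              
┃2,carol22@example.com,2024-02-0┃              
┃3,bob79@example.com,2024-12-10,┃              
┃4,alice81@example.com,2024-11-2┃              
┃5,dave48@example.com,2024-02-02┃              
┗━━━━━━━━━━━━━━━━━━━━━━━━━━━━━━━┛              
       ┃............♣....═..┃                  
       ┃.......^..♣♣♣♣♣..═..┃                  
   ┏━━━━━━━━━━━━━━━━━━━━━━━━━━━━━┓             
   ┃ DialogModal                 ┃             
   ┠─────────────────────────────┨             
   ┃The architecture validates qu┃             
   ┃The framework processes datab┃             
   ┃                             ┃             
   ┃Each component implements con┃             
   ┃The framework coordinates bat┃             
   ┃Error handling coordinates da┃             
   ┃                             ┃             
   ┃The algorithm coordinates dat┃             
   ┃The process analyzes thread p┃             


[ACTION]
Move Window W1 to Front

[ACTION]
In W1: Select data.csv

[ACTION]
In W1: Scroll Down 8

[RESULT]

┠───────────────────────────────┨              
┃[data.csv]│ report.csv         ┃              
┃───────────────────────────────┃              
┃8,hank67@example.com,2024-10-14┃              
┃                               ┃              
┃                               ┃              
┃                               ┃              
┃                               ┃              
┃                               ┃              
┗━━━━━━━━━━━━━━━━━━━━━━━━━━━━━━━┛              
       ┃............♣....═..┃                  
       ┃.......^..♣♣♣♣♣..═..┃                  
   ┏━━━━━━━━━━━━━━━━━━━━━━━━━━━━━┓             
   ┃ DialogModal                 ┃             
   ┠─────────────────────────────┨             
   ┃The architecture validates qu┃             
   ┃The framework processes datab┃             
   ┃                             ┃             
   ┃Each component implements con┃             
   ┃The framework coordinates bat┃             
   ┃Error handling coordinates da┃             
   ┃                             ┃             
   ┃The algorithm coordinates dat┃             
   ┃The process analyzes thread p┃             
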